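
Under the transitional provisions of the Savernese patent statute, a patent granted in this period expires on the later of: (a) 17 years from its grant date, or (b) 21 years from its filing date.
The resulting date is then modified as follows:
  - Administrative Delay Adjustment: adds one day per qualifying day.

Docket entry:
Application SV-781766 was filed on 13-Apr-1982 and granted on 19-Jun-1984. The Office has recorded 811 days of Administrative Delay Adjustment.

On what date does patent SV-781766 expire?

2005-07-02

(a) grant + 17 years → 19 June 2001.
(b) filing + 21 years → 13 April 2003.
Later of the two: 13 April 2003.
Administrative Delay Adjustment: +811 days → 2 July 2005.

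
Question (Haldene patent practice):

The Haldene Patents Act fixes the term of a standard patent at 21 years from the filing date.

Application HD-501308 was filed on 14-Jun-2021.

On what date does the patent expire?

Filing date + 21 years → 14 June 2042.

2042-06-14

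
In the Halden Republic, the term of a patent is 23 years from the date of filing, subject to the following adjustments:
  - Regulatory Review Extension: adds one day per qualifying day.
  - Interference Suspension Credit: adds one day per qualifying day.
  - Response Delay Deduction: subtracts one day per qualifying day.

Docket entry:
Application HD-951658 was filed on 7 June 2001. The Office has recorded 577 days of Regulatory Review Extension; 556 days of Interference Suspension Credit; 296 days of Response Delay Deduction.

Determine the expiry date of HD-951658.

September 22, 2026

Base term: filing date + 23 years → 7 June 2024.
Regulatory Review Extension: +577 days → 5 January 2026.
Interference Suspension Credit: +556 days → 15 July 2027.
Response Delay Deduction: −296 days → 22 September 2026.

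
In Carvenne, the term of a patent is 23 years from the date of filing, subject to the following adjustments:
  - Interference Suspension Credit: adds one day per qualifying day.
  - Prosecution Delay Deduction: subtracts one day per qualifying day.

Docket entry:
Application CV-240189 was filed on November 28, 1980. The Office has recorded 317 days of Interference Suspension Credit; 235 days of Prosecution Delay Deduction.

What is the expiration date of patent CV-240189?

Base term: filing date + 23 years → 28 November 2003.
Interference Suspension Credit: +317 days → 10 October 2004.
Prosecution Delay Deduction: −235 days → 18 February 2004.

February 18, 2004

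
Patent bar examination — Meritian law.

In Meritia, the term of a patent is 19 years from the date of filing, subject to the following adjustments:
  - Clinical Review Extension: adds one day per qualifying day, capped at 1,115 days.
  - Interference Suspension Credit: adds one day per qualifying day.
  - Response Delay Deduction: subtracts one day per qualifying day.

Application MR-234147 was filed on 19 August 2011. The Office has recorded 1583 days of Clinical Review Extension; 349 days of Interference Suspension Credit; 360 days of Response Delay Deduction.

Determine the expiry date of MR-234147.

2033-08-27

Base term: filing date + 19 years → 19 August 2030.
Clinical Review Extension: 1583 days claimed exceeds the 1115-day cap, so +1115 days → 7 September 2033.
Interference Suspension Credit: +349 days → 22 August 2034.
Response Delay Deduction: −360 days → 27 August 2033.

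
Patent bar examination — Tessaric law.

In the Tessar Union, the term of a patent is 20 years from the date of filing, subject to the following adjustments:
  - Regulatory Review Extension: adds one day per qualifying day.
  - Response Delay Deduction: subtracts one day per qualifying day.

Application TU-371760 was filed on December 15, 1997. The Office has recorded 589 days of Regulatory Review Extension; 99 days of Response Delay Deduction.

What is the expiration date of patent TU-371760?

April 19, 2019

Base term: filing date + 20 years → 15 December 2017.
Regulatory Review Extension: +589 days → 27 July 2019.
Response Delay Deduction: −99 days → 19 April 2019.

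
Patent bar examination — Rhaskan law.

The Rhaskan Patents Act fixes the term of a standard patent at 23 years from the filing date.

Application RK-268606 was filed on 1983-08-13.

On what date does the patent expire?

2006-08-13

Filing date + 23 years → 13 August 2006.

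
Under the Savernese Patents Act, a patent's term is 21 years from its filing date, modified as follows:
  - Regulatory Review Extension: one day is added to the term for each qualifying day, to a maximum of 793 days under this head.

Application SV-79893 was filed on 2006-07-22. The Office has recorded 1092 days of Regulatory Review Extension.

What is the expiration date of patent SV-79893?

Base term: filing date + 21 years → 22 July 2027.
Regulatory Review Extension: 1092 days claimed exceeds the 793-day cap, so +793 days → 22 September 2029.

2029-09-22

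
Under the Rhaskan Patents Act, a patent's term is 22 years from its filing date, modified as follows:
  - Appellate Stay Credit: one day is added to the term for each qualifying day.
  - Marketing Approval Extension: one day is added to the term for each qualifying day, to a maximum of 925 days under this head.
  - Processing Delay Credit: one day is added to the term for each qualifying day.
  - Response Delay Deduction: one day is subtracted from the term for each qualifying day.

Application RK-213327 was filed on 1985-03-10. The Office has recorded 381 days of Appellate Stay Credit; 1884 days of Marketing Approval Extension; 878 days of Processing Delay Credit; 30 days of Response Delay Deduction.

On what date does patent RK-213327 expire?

January 31, 2013

Base term: filing date + 22 years → 10 March 2007.
Appellate Stay Credit: +381 days → 25 March 2008.
Marketing Approval Extension: 1884 days claimed exceeds the 925-day cap, so +925 days → 6 October 2010.
Processing Delay Credit: +878 days → 2 March 2013.
Response Delay Deduction: −30 days → 31 January 2013.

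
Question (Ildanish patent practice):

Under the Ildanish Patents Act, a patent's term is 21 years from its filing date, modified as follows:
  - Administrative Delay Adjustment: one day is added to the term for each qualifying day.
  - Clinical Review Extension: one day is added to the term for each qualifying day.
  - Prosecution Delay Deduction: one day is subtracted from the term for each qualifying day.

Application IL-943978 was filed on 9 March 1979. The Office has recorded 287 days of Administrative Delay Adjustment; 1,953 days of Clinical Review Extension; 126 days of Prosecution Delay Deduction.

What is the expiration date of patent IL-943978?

December 22, 2005

Base term: filing date + 21 years → 9 March 2000.
Administrative Delay Adjustment: +287 days → 21 December 2000.
Clinical Review Extension: +1953 days → 27 April 2006.
Prosecution Delay Deduction: −126 days → 22 December 2005.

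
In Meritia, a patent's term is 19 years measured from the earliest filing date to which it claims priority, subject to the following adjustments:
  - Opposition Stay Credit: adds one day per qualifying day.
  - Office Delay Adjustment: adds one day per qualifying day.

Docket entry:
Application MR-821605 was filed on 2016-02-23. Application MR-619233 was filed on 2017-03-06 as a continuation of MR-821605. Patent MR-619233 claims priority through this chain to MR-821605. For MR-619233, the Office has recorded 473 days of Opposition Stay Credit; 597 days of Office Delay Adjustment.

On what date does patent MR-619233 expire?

2038-01-28

Earliest priority filing: 23 February 2016.
Base term: 23 February 2016 + 19 years → 23 February 2035.
Opposition Stay Credit: +473 days → 10 June 2036.
Office Delay Adjustment: +597 days → 28 January 2038.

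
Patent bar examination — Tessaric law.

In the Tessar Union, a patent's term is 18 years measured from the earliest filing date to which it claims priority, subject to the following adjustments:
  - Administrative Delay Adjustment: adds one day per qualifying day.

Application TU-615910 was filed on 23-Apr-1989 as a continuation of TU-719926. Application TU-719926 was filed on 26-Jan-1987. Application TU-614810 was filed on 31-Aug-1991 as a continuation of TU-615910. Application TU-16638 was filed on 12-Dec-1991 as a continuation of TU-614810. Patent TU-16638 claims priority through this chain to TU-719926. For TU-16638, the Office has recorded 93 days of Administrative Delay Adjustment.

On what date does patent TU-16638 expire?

April 29, 2005

Earliest priority filing: 26 January 1987.
Base term: 26 January 1987 + 18 years → 26 January 2005.
Administrative Delay Adjustment: +93 days → 29 April 2005.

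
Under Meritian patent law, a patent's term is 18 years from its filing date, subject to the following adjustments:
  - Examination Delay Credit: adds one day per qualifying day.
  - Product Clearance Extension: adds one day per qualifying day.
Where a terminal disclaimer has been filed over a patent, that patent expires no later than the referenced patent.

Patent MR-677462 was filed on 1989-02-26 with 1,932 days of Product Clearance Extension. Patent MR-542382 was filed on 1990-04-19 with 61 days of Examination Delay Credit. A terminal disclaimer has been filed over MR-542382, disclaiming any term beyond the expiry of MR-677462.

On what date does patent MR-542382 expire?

Natural term of MR-542382:
  Base: filing + 18 years → 19 April 2008.
  Examination Delay Credit: +61 days → 19 June 2008.
Expiry of referenced patent MR-677462:
  Base: filing + 18 years → 26 February 2007.
  Product Clearance Extension: +1932 days → 11 June 2012.
Terminal disclaimer: MR-542382 expires on the earlier of 19 June 2008 and 11 June 2012.

June 19, 2008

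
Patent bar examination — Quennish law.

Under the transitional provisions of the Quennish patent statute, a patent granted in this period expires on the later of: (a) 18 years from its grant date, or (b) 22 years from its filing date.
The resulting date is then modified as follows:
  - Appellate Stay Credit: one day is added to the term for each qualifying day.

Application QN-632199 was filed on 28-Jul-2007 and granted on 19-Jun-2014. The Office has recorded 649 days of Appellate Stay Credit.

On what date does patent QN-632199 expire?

2034-03-30

(a) grant + 18 years → 19 June 2032.
(b) filing + 22 years → 28 July 2029.
Later of the two: 19 June 2032.
Appellate Stay Credit: +649 days → 30 March 2034.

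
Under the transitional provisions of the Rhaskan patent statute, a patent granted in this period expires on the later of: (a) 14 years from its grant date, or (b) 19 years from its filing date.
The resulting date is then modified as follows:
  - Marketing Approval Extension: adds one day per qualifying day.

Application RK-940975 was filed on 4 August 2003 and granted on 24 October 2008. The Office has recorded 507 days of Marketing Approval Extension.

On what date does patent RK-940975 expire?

March 14, 2024

(a) grant + 14 years → 24 October 2022.
(b) filing + 19 years → 4 August 2022.
Later of the two: 24 October 2022.
Marketing Approval Extension: +507 days → 14 March 2024.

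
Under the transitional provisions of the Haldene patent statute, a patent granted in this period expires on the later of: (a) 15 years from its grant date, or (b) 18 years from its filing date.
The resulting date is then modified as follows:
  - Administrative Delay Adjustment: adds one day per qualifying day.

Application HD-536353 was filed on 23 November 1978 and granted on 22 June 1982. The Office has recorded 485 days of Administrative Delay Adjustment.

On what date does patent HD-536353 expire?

October 20, 1998

(a) grant + 15 years → 22 June 1997.
(b) filing + 18 years → 23 November 1996.
Later of the two: 22 June 1997.
Administrative Delay Adjustment: +485 days → 20 October 1998.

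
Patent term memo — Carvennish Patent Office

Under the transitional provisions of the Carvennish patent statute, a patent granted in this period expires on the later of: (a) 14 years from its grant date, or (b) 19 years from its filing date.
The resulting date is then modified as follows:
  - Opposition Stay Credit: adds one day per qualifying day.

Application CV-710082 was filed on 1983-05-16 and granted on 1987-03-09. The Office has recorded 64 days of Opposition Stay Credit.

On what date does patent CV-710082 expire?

(a) grant + 14 years → 9 March 2001.
(b) filing + 19 years → 16 May 2002.
Later of the two: 16 May 2002.
Opposition Stay Credit: +64 days → 19 July 2002.

2002-07-19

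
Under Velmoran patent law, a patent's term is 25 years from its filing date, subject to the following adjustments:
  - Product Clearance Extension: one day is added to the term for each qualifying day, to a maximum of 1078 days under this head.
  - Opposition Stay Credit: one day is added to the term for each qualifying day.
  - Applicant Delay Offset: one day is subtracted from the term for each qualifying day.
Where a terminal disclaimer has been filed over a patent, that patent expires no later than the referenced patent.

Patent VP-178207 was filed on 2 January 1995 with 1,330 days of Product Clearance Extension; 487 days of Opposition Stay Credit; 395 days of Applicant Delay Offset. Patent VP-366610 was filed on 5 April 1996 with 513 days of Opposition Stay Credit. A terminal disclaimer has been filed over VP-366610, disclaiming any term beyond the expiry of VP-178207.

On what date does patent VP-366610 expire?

Natural term of VP-366610:
  Base: filing + 25 years → 5 April 2021.
  Opposition Stay Credit: +513 days → 31 August 2022.
Expiry of referenced patent VP-178207:
  Base: filing + 25 years → 2 January 2020.
  Product Clearance Extension: 1330 days claimed exceeds the 1078-day cap, so +1078 days → 15 December 2022.
  Opposition Stay Credit: +487 days → 15 April 2024.
  Applicant Delay Offset: −395 days → 17 March 2023.
Terminal disclaimer: VP-366610 expires on the earlier of 31 August 2022 and 17 March 2023.

2022-08-31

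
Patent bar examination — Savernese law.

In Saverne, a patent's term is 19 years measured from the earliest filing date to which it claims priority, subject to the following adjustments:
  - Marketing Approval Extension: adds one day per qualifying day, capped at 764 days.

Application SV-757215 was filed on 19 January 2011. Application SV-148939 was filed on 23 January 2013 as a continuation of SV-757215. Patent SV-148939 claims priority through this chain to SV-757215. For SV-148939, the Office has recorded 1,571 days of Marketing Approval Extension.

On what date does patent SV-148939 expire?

2032-02-22

Earliest priority filing: 19 January 2011.
Base term: 19 January 2011 + 19 years → 19 January 2030.
Marketing Approval Extension: 1571 days claimed exceeds the 764-day cap, so +764 days → 22 February 2032.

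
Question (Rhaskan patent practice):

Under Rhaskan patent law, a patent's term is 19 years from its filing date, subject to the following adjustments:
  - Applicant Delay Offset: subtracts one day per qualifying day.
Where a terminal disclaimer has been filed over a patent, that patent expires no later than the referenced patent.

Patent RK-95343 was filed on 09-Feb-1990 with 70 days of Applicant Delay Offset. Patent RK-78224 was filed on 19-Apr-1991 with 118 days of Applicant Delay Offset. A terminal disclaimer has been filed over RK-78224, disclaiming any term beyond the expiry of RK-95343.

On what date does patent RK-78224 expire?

December 1, 2008

Natural term of RK-78224:
  Base: filing + 19 years → 19 April 2010.
  Applicant Delay Offset: −118 days → 22 December 2009.
Expiry of referenced patent RK-95343:
  Base: filing + 19 years → 9 February 2009.
  Applicant Delay Offset: −70 days → 1 December 2008.
Terminal disclaimer: RK-78224 expires on the earlier of 22 December 2009 and 1 December 2008.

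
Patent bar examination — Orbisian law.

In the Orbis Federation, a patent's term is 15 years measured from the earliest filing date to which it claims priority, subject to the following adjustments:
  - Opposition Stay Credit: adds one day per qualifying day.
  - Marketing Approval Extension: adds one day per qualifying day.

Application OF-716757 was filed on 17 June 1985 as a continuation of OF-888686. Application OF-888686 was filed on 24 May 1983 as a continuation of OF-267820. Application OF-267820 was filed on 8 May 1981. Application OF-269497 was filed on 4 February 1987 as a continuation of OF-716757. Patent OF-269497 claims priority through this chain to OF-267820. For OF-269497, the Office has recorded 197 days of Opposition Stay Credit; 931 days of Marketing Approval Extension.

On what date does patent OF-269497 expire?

June 10, 1999

Earliest priority filing: 8 May 1981.
Base term: 8 May 1981 + 15 years → 8 May 1996.
Opposition Stay Credit: +197 days → 21 November 1996.
Marketing Approval Extension: +931 days → 10 June 1999.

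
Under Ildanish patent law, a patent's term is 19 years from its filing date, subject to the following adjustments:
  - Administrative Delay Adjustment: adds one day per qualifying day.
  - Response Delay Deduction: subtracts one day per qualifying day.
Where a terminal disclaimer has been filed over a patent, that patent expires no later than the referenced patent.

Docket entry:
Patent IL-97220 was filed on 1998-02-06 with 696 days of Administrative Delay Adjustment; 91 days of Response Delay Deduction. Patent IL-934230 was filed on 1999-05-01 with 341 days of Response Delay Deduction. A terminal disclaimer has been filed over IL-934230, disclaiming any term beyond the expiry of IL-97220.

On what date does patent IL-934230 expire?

Natural term of IL-934230:
  Base: filing + 19 years → 1 May 2018.
  Response Delay Deduction: −341 days → 25 May 2017.
Expiry of referenced patent IL-97220:
  Base: filing + 19 years → 6 February 2017.
  Administrative Delay Adjustment: +696 days → 3 January 2019.
  Response Delay Deduction: −91 days → 4 October 2018.
Terminal disclaimer: IL-934230 expires on the earlier of 25 May 2017 and 4 October 2018.

2017-05-25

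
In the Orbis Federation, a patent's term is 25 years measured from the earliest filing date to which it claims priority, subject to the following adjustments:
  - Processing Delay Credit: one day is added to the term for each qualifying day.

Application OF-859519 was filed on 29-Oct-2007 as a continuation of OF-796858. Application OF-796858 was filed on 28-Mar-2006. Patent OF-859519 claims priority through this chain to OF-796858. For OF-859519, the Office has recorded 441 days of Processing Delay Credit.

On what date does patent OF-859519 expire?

2032-06-11

Earliest priority filing: 28 March 2006.
Base term: 28 March 2006 + 25 years → 28 March 2031.
Processing Delay Credit: +441 days → 11 June 2032.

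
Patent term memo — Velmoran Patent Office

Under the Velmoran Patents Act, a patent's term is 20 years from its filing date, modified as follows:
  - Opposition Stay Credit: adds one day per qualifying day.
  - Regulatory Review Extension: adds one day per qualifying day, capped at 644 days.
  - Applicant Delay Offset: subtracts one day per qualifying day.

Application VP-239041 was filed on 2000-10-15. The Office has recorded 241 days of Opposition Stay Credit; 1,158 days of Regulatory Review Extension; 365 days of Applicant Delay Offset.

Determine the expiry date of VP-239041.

March 19, 2022

Base term: filing date + 20 years → 15 October 2020.
Opposition Stay Credit: +241 days → 13 June 2021.
Regulatory Review Extension: 1158 days claimed exceeds the 644-day cap, so +644 days → 19 March 2023.
Applicant Delay Offset: −365 days → 19 March 2022.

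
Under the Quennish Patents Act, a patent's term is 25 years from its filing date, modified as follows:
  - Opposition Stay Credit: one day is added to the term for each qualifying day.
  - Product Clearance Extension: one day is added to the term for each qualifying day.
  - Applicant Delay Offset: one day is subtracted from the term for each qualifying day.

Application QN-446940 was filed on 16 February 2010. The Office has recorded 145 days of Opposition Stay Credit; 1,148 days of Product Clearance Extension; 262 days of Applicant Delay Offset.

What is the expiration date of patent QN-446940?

Base term: filing date + 25 years → 16 February 2035.
Opposition Stay Credit: +145 days → 11 July 2035.
Product Clearance Extension: +1148 days → 1 September 2038.
Applicant Delay Offset: −262 days → 13 December 2037.

2037-12-13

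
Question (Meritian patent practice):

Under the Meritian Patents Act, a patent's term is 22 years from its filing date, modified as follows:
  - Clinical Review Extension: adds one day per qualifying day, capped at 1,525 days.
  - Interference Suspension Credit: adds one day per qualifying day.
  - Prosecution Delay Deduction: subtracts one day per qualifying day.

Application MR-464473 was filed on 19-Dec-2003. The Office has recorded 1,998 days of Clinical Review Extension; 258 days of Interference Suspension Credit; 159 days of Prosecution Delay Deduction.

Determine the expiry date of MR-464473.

Base term: filing date + 22 years → 19 December 2025.
Clinical Review Extension: 1998 days claimed exceeds the 1525-day cap, so +1525 days → 21 February 2030.
Interference Suspension Credit: +258 days → 6 November 2030.
Prosecution Delay Deduction: −159 days → 31 May 2030.

2030-05-31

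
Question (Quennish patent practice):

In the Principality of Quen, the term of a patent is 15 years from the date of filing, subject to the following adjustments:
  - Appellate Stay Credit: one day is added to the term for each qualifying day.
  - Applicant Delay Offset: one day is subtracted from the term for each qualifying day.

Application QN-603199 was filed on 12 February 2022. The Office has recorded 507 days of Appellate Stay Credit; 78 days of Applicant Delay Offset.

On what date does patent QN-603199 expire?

2038-04-17

Base term: filing date + 15 years → 12 February 2037.
Appellate Stay Credit: +507 days → 4 July 2038.
Applicant Delay Offset: −78 days → 17 April 2038.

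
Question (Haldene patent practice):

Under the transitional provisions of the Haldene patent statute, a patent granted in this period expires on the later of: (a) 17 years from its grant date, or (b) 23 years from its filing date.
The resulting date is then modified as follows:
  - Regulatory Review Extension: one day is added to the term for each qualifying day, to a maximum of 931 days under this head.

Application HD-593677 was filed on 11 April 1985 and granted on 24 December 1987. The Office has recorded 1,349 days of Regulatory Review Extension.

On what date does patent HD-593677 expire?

October 29, 2010

(a) grant + 17 years → 24 December 2004.
(b) filing + 23 years → 11 April 2008.
Later of the two: 11 April 2008.
Regulatory Review Extension: 1349 days claimed exceeds the 931-day cap, so +931 days → 29 October 2010.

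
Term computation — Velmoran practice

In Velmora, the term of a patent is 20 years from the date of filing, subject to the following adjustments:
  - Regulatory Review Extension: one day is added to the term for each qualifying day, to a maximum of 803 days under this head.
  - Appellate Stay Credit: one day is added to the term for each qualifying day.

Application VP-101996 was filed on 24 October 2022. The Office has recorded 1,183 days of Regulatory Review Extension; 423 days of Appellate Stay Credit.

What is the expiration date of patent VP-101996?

March 3, 2046

Base term: filing date + 20 years → 24 October 2042.
Regulatory Review Extension: 1183 days claimed exceeds the 803-day cap, so +803 days → 4 January 2045.
Appellate Stay Credit: +423 days → 3 March 2046.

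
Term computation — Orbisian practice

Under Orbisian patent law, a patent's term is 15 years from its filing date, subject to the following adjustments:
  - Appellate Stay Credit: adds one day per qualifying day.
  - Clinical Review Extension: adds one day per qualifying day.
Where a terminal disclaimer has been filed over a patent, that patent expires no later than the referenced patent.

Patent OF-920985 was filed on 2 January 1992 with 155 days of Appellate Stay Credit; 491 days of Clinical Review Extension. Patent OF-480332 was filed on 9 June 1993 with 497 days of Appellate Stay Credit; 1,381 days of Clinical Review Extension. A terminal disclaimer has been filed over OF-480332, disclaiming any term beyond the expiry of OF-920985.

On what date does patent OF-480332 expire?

2008-10-09

Natural term of OF-480332:
  Base: filing + 15 years → 9 June 2008.
  Appellate Stay Credit: +497 days → 19 October 2009.
  Clinical Review Extension: +1381 days → 31 July 2013.
Expiry of referenced patent OF-920985:
  Base: filing + 15 years → 2 January 2007.
  Appellate Stay Credit: +155 days → 6 June 2007.
  Clinical Review Extension: +491 days → 9 October 2008.
Terminal disclaimer: OF-480332 expires on the earlier of 31 July 2013 and 9 October 2008.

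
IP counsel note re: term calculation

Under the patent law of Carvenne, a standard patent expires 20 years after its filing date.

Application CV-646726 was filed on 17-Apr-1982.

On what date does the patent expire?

Filing date + 20 years → 17 April 2002.

2002-04-17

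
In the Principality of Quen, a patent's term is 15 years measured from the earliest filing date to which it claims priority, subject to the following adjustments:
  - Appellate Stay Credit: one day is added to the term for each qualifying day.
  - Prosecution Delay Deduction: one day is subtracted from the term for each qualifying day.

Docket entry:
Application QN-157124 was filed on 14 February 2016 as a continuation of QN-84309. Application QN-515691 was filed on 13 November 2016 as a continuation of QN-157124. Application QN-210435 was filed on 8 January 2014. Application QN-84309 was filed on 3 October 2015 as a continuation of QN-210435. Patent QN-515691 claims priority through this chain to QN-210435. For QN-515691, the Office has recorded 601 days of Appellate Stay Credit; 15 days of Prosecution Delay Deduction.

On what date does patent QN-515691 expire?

2030-08-17

Earliest priority filing: 8 January 2014.
Base term: 8 January 2014 + 15 years → 8 January 2029.
Appellate Stay Credit: +601 days → 1 September 2030.
Prosecution Delay Deduction: −15 days → 17 August 2030.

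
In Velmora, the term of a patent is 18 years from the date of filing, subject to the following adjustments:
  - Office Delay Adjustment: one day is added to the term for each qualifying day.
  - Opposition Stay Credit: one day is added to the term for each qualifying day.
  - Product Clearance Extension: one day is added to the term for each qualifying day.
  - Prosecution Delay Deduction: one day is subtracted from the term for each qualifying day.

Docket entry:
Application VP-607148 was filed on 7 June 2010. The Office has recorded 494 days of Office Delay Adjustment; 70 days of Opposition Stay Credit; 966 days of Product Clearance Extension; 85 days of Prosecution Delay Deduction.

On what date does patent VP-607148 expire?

May 22, 2032

Base term: filing date + 18 years → 7 June 2028.
Office Delay Adjustment: +494 days → 14 October 2029.
Opposition Stay Credit: +70 days → 23 December 2029.
Product Clearance Extension: +966 days → 15 August 2032.
Prosecution Delay Deduction: −85 days → 22 May 2032.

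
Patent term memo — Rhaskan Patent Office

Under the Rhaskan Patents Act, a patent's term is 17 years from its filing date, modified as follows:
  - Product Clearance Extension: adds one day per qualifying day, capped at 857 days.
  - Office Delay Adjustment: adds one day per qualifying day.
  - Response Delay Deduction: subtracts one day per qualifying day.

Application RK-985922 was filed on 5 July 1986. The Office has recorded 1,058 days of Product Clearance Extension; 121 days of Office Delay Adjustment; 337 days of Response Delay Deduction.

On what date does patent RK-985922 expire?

Base term: filing date + 17 years → 5 July 2003.
Product Clearance Extension: 1058 days claimed exceeds the 857-day cap, so +857 days → 8 November 2005.
Office Delay Adjustment: +121 days → 9 March 2006.
Response Delay Deduction: −337 days → 6 April 2005.

2005-04-06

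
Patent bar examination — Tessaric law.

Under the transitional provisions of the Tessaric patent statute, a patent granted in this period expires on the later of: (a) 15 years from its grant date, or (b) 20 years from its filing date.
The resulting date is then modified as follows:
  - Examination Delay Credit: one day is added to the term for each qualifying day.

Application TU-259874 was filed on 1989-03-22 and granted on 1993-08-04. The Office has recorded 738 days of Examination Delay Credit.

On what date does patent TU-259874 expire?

March 30, 2011

(a) grant + 15 years → 4 August 2008.
(b) filing + 20 years → 22 March 2009.
Later of the two: 22 March 2009.
Examination Delay Credit: +738 days → 30 March 2011.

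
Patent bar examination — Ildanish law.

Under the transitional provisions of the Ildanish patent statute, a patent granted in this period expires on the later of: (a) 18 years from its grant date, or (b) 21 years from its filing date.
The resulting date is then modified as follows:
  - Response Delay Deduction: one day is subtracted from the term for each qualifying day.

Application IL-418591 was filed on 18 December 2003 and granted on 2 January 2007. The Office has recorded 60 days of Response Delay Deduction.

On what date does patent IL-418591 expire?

2024-11-03

(a) grant + 18 years → 2 January 2025.
(b) filing + 21 years → 18 December 2024.
Later of the two: 2 January 2025.
Response Delay Deduction: −60 days → 3 November 2024.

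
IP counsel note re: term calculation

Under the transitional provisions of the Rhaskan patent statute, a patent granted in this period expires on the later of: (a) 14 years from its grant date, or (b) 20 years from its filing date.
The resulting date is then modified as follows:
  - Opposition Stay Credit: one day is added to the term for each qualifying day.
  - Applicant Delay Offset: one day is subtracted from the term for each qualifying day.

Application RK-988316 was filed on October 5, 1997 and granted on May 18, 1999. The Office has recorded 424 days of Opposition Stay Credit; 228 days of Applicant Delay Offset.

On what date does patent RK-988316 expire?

April 19, 2018

(a) grant + 14 years → 18 May 2013.
(b) filing + 20 years → 5 October 2017.
Later of the two: 5 October 2017.
Opposition Stay Credit: +424 days → 3 December 2018.
Applicant Delay Offset: −228 days → 19 April 2018.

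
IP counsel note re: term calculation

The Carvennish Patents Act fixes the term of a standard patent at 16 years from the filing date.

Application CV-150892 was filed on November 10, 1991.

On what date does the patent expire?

November 10, 2007

Filing date + 16 years → 10 November 2007.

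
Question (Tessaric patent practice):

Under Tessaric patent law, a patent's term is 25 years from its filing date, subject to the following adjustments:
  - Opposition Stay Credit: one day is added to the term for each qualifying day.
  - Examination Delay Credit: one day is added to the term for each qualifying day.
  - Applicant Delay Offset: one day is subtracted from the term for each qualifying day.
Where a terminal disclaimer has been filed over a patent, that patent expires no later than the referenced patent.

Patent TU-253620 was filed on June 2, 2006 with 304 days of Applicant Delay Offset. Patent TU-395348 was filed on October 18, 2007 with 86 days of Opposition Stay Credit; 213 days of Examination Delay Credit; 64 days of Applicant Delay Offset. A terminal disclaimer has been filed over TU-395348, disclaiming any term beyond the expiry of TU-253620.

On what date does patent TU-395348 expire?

Natural term of TU-395348:
  Base: filing + 25 years → 18 October 2032.
  Opposition Stay Credit: +86 days → 12 January 2033.
  Examination Delay Credit: +213 days → 13 August 2033.
  Applicant Delay Offset: −64 days → 10 June 2033.
Expiry of referenced patent TU-253620:
  Base: filing + 25 years → 2 June 2031.
  Applicant Delay Offset: −304 days → 2 August 2030.
Terminal disclaimer: TU-395348 expires on the earlier of 10 June 2033 and 2 August 2030.

August 2, 2030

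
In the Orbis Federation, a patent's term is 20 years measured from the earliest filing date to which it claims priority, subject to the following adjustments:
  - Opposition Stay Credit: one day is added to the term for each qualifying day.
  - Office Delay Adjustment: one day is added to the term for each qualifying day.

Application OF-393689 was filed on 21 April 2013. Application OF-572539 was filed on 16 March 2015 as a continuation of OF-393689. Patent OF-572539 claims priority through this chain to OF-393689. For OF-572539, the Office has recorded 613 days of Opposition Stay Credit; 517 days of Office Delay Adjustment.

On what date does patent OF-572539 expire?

May 25, 2036

Earliest priority filing: 21 April 2013.
Base term: 21 April 2013 + 20 years → 21 April 2033.
Opposition Stay Credit: +613 days → 25 December 2034.
Office Delay Adjustment: +517 days → 25 May 2036.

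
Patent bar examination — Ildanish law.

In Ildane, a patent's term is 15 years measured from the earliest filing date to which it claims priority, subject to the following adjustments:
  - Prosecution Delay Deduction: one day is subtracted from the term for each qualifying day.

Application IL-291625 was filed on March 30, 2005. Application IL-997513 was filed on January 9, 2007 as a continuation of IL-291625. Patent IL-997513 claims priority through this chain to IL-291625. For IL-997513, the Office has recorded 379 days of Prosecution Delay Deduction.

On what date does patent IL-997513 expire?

Earliest priority filing: 30 March 2005.
Base term: 30 March 2005 + 15 years → 30 March 2020.
Prosecution Delay Deduction: −379 days → 17 March 2019.

2019-03-17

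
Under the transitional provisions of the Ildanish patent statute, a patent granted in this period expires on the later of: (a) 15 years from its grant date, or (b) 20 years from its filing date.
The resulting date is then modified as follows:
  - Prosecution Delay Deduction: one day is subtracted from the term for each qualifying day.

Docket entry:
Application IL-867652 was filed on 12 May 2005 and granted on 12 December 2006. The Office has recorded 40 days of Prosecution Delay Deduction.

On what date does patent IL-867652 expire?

2025-04-02

(a) grant + 15 years → 12 December 2021.
(b) filing + 20 years → 12 May 2025.
Later of the two: 12 May 2025.
Prosecution Delay Deduction: −40 days → 2 April 2025.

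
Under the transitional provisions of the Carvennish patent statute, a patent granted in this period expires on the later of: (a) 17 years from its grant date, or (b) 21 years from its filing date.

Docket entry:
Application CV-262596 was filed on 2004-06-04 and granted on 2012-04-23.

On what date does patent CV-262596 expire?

(a) grant + 17 years → 23 April 2029.
(b) filing + 21 years → 4 June 2025.
Later of the two: 23 April 2029.

2029-04-23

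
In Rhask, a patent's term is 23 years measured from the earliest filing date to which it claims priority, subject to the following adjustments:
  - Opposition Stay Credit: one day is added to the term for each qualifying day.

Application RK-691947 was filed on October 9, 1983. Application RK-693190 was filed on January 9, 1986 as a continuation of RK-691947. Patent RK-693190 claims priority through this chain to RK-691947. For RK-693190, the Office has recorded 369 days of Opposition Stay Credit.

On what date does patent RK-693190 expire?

October 13, 2007

Earliest priority filing: 9 October 1983.
Base term: 9 October 1983 + 23 years → 9 October 2006.
Opposition Stay Credit: +369 days → 13 October 2007.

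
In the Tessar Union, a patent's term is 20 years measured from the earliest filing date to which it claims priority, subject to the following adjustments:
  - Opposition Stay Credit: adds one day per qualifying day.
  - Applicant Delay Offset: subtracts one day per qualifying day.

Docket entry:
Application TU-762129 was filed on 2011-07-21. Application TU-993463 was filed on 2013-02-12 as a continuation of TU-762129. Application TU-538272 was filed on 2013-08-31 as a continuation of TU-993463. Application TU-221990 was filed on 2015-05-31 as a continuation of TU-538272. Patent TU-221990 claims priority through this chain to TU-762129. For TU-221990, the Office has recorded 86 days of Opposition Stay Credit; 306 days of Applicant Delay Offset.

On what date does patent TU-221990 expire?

Earliest priority filing: 21 July 2011.
Base term: 21 July 2011 + 20 years → 21 July 2031.
Opposition Stay Credit: +86 days → 15 October 2031.
Applicant Delay Offset: −306 days → 13 December 2030.

December 13, 2030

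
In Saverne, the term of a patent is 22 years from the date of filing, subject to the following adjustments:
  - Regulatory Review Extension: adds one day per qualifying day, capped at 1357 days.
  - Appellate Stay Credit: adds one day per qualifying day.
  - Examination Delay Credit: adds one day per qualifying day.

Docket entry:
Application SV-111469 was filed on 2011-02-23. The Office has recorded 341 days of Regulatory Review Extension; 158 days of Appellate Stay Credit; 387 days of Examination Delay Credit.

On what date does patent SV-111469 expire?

2035-07-29

Base term: filing date + 22 years → 23 February 2033.
Regulatory Review Extension: 341 days (within the 1357-day cap) → +341 days → 30 January 2034.
Appellate Stay Credit: +158 days → 7 July 2034.
Examination Delay Credit: +387 days → 29 July 2035.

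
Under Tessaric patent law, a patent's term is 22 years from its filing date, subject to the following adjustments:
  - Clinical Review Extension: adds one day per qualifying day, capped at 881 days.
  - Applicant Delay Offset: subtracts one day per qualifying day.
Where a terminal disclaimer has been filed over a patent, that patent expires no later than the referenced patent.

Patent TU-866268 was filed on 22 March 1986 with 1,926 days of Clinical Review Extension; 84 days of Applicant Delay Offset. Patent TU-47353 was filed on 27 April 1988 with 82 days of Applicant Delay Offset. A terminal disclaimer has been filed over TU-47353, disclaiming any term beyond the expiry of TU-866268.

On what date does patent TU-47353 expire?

2010-02-04

Natural term of TU-47353:
  Base: filing + 22 years → 27 April 2010.
  Applicant Delay Offset: −82 days → 4 February 2010.
Expiry of referenced patent TU-866268:
  Base: filing + 22 years → 22 March 2008.
  Clinical Review Extension: 1926 days claimed exceeds the 881-day cap, so +881 days → 20 August 2010.
  Applicant Delay Offset: −84 days → 28 May 2010.
Terminal disclaimer: TU-47353 expires on the earlier of 4 February 2010 and 28 May 2010.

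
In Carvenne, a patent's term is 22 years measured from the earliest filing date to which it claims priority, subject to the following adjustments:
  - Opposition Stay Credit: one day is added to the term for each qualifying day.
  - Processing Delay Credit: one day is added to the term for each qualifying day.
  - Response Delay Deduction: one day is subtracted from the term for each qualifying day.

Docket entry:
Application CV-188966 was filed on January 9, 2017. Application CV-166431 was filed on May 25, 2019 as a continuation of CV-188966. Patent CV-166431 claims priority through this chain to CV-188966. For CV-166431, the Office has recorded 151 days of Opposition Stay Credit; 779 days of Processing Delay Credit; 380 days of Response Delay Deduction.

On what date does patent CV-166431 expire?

July 12, 2040

Earliest priority filing: 9 January 2017.
Base term: 9 January 2017 + 22 years → 9 January 2039.
Opposition Stay Credit: +151 days → 9 June 2039.
Processing Delay Credit: +779 days → 27 July 2041.
Response Delay Deduction: −380 days → 12 July 2040.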